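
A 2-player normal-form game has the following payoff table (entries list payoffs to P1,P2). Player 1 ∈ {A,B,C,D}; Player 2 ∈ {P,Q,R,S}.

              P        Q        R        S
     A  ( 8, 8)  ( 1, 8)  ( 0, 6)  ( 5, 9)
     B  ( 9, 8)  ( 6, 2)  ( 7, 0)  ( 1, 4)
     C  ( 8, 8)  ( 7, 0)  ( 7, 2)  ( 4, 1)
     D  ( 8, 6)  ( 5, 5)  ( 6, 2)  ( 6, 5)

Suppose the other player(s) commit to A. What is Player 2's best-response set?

u_2(P vs A) = 8
u_2(Q vs A) = 8
u_2(R vs A) = 6
u_2(S vs A) = 9
max payoff 9 at {S}

P2 best: {S}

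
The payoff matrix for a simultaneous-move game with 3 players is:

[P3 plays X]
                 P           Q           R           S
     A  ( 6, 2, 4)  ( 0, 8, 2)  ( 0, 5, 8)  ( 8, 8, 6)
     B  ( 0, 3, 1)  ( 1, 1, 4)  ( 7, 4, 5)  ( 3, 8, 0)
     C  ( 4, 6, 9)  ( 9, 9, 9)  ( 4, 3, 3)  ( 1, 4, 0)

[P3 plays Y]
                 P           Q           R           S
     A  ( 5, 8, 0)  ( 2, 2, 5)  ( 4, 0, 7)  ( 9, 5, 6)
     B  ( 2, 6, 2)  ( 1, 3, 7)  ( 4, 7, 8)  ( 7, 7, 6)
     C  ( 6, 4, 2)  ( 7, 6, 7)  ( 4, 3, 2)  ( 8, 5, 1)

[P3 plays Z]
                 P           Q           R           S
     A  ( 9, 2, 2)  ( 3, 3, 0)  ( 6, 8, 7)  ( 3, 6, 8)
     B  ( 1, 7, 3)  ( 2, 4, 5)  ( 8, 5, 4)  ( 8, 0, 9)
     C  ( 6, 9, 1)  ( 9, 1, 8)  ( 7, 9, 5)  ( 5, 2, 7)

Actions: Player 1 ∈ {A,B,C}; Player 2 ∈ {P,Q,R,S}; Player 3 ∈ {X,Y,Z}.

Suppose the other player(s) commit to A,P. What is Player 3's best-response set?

P3 best: {X}

u_3(X vs A,P) = 4
u_3(Y vs A,P) = 0
u_3(Z vs A,P) = 2
max payoff 4 at {X}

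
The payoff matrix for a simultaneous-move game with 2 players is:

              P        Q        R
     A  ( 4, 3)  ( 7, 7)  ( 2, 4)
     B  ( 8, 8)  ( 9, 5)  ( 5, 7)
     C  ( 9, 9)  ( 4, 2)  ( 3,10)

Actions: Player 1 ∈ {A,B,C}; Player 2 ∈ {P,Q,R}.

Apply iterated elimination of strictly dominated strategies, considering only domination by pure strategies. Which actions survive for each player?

Remaining: P1:{B,C} P2:{P,R}

P1 drop A (B beats it: P:8>4 Q:9>7 R:5>2)
P2 drop Q (P beats it: B:8>5 C:9>2)
P1→{B,C} P2→{P,R}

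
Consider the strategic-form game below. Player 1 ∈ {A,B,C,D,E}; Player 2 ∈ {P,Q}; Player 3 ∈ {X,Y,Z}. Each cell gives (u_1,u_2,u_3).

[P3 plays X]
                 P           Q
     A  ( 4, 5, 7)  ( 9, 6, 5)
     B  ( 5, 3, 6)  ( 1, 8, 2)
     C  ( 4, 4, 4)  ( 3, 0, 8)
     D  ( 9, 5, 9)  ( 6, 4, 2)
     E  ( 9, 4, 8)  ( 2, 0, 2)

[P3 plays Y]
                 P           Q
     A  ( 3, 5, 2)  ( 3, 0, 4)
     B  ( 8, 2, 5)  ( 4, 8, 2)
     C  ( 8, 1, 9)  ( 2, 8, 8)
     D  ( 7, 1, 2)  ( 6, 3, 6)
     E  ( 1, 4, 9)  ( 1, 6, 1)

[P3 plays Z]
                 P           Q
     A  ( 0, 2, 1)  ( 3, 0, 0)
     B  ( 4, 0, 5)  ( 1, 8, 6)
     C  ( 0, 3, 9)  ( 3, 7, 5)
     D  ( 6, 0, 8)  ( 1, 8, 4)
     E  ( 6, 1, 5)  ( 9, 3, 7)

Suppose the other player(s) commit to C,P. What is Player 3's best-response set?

P3 best: {Y,Z}

u_3(X vs C,P) = 4
u_3(Y vs C,P) = 9
u_3(Z vs C,P) = 9
max payoff 9 at {Y,Z}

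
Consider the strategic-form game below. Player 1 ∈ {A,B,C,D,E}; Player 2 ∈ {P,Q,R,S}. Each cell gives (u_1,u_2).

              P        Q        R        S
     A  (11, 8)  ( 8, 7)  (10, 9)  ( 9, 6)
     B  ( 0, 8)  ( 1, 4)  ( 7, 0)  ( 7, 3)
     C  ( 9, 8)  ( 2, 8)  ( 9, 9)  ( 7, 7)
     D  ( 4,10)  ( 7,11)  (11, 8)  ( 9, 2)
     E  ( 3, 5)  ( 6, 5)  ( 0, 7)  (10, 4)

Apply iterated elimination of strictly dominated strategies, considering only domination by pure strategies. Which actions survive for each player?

P1 drop B (A beats it: P:11>0 Q:8>1 R:10>7 S:9>7)
P1 drop C (A beats it: P:11>9 Q:8>2 R:10>9 S:9>7)
P2 drop S (P beats it: A:8>6 D:10>2 E:5>4)
P1 drop E (A beats it: P:11>3 Q:8>6 R:10>0)
P1→{A,D} P2→{P,Q,R}

Remaining: P1:{A,D} P2:{P,Q,R}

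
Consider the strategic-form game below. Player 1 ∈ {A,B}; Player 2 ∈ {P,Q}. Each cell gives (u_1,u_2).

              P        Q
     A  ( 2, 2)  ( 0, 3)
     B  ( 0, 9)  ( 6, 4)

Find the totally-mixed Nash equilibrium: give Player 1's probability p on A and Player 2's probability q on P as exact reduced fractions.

P1 indiff ⇒ q·2+(1-q)·0 = q·0+(1-q)·6 ⇒ q(2) = (1-q)(6) ⇒ q = 3/4
P2 indiff ⇒ p·2+(1-p)·9 = p·3+(1-p)·4 ⇒ p(-1) = (1-p)(-5) ⇒ p = 5/6

(p,q) = (5/6, 3/4)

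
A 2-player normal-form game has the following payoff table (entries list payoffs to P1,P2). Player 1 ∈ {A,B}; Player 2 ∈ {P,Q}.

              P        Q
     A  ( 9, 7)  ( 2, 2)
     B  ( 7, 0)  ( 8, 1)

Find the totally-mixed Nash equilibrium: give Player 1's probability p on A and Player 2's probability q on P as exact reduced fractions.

(p,q) = (1/6, 3/4)

P1 indiff ⇒ q·9+(1-q)·2 = q·7+(1-q)·8 ⇒ q(2) = (1-q)(6) ⇒ q = 3/4
P2 indiff ⇒ p·7+(1-p)·0 = p·2+(1-p)·1 ⇒ p(5) = (1-p)(1) ⇒ p = 1/6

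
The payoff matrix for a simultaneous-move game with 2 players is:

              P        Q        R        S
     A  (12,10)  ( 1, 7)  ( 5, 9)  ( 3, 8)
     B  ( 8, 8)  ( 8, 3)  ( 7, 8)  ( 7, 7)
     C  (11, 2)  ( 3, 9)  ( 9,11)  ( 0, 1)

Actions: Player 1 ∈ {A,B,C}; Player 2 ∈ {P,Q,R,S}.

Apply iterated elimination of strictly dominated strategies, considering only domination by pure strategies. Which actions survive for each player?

IESDS → P1:{A,C} P2:{P,R}

P2 drop Q (R beats it: A:9>7 B:8>3 C:11>9)
P2 drop S (P beats it: A:10>8 B:8>7 C:2>1)
P1 drop B (C beats it: P:11>8 R:9>7)
P1→{A,C} P2→{P,R}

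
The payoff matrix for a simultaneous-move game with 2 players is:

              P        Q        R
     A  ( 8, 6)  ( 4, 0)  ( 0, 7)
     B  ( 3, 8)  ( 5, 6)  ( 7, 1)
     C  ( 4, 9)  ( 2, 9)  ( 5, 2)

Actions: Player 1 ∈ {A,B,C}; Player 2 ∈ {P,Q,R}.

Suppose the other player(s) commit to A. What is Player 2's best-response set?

u_2(P vs A) = 6
u_2(Q vs A) = 0
u_2(R vs A) = 7
max payoff 7 at {R}

BR_2 = {R}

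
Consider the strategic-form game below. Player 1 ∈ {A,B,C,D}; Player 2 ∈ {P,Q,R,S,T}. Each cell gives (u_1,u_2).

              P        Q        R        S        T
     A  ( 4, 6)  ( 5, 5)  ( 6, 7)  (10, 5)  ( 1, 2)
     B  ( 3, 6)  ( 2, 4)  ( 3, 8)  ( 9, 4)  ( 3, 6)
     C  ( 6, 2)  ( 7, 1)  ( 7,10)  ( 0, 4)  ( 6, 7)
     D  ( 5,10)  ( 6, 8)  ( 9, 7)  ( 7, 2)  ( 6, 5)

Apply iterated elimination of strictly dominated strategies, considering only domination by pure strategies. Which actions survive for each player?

P2 drop Q (P beats it: A:6>5 B:6>4 C:2>1 D:10>8)
P2 drop S (R beats it: A:7>5 B:8>4 C:10>4 D:7>2)
P1 drop A (C beats it: P:6>4 R:7>6 T:6>1)
P1 drop B (C beats it: P:6>3 R:7>3 T:6>3)
P2 drop T (R beats it: C:10>7 D:7>5)
P1→{C,D} P2→{P,R}

Survivors P1:{C,D} P2:{P,R}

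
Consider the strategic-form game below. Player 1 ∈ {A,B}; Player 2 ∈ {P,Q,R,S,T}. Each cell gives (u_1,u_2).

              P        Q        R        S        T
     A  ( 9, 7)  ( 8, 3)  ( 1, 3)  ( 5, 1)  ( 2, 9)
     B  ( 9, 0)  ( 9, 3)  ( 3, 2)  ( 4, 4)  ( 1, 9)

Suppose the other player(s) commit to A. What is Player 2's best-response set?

BR_2 = {T}

u_2(P vs A) = 7
u_2(Q vs A) = 3
u_2(R vs A) = 3
u_2(S vs A) = 1
u_2(T vs A) = 9
max payoff 9 at {T}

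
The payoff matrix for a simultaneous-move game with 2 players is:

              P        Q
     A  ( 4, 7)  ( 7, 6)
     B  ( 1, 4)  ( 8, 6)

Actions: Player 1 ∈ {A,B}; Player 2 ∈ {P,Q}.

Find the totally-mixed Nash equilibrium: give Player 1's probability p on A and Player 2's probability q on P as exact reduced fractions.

P1 indiff ⇒ q·4+(1-q)·7 = q·1+(1-q)·8 ⇒ q(3) = (1-q)(1) ⇒ q = 1/4
P2 indiff ⇒ p·7+(1-p)·4 = p·6+(1-p)·6 ⇒ p(1) = (1-p)(2) ⇒ p = 2/3

p=2/3, q=1/4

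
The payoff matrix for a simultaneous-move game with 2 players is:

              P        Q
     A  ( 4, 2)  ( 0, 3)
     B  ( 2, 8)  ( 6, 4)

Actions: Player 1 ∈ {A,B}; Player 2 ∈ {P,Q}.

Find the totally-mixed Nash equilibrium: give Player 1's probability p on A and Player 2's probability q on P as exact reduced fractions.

(p,q) = (4/5, 3/4)

P1 indiff ⇒ q·4+(1-q)·0 = q·2+(1-q)·6 ⇒ q(2) = (1-q)(6) ⇒ q = 3/4
P2 indiff ⇒ p·2+(1-p)·8 = p·3+(1-p)·4 ⇒ p(-1) = (1-p)(-4) ⇒ p = 4/5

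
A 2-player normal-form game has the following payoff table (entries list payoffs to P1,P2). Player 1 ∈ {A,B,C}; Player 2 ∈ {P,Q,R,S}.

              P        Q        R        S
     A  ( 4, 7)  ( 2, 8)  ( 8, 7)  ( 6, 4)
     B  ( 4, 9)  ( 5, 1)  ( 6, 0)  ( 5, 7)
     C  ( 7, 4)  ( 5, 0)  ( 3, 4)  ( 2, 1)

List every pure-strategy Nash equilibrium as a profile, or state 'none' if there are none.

(A,P): not NE [P1→C gives 7>4; P2→Q gives 8>7]
(A,Q): not NE [P1→C gives 5>2]
(A,R): not NE [P2→Q gives 8>7]
(A,S): not NE [P2→Q gives 8>4]
(B,P): not NE [P1→C gives 7>4]
(B,Q): not NE [P2→P gives 9>1]
(B,R): not NE [P1→A gives 8>6; P2→P gives 9>0]
(B,S): not NE [P1→A gives 6>5; P2→P gives 9>7]
(C,P): NE
(C,Q): not NE [P2→R gives 4>0]
(C,R): not NE [P1→A gives 8>3]
(C,S): not NE [P1→A gives 6>2; P2→R gives 4>1]

PSNE = {(C,P)}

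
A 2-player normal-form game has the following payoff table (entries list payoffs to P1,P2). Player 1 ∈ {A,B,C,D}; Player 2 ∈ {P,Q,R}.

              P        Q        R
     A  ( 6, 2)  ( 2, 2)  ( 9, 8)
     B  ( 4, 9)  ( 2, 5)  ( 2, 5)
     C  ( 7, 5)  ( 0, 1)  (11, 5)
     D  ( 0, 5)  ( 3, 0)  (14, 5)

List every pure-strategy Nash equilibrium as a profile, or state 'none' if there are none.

(A,P): not NE [P1→C gives 7>6; P2→R gives 8>2]
(A,Q): not NE [P1→D gives 3>2; P2→R gives 8>2]
(A,R): not NE [P1→D gives 14>9]
(B,P): not NE [P1→C gives 7>4]
(B,Q): not NE [P1→D gives 3>2; P2→P gives 9>5]
(B,R): not NE [P1→D gives 14>2; P2→P gives 9>5]
(C,P): NE
(C,Q): not NE [P1→D gives 3>0; P2→R gives 5>1]
(C,R): not NE [P1→D gives 14>11]
(D,P): not NE [P1→C gives 7>0]
(D,Q): not NE [P2→R gives 5>0]
(D,R): NE

NE set: (C,P), (D,R)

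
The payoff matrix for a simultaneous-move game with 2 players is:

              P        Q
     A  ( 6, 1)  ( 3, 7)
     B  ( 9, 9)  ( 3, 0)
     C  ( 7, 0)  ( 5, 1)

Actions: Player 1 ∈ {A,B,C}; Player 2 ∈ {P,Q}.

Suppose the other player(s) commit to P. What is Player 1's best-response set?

BR_1 = {B}

u_1(A vs P) = 6
u_1(B vs P) = 9
u_1(C vs P) = 7
max payoff 9 at {B}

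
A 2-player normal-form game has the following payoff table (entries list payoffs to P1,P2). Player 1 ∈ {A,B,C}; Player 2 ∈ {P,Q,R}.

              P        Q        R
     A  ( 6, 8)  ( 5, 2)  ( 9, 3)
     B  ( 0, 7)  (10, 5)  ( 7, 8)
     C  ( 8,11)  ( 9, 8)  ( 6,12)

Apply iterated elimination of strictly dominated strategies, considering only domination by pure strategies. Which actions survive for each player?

P2 drop Q (P beats it: A:8>2 B:7>5 C:11>8)
P1 drop B (A beats it: P:6>0 R:9>7)
P1→{A,C} P2→{P,R}

Remaining: P1:{A,C} P2:{P,R}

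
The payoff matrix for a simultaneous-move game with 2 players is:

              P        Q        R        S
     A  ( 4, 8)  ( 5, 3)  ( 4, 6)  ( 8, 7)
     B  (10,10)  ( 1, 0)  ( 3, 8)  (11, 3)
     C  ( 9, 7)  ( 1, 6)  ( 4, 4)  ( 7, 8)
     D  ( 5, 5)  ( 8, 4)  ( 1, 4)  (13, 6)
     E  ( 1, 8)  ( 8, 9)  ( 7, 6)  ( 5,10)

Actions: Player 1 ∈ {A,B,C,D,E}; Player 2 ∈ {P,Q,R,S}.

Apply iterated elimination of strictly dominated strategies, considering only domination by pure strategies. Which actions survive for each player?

P2 drop Q (S beats it: A:7>3 B:3>0 C:8>6 D:6>4 E:10>9)
P2 drop R (P beats it: A:8>6 B:10>8 C:7>4 D:5>4 E:8>6)
P1 drop A (B beats it: P:10>4 S:11>8)
P1 drop C (B beats it: P:10>9 S:11>7)
P1 drop E (B beats it: P:10>1 S:11>5)
P1→{B,D} P2→{P,S}

Survivors P1:{B,D} P2:{P,S}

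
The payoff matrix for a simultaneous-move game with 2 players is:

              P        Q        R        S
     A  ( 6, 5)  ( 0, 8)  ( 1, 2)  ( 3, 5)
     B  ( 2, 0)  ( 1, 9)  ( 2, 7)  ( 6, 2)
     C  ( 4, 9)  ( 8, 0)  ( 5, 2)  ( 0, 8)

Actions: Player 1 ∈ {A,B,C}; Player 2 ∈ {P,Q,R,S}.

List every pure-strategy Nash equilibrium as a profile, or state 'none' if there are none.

(A,P): not NE [P2→Q gives 8>5]
(A,Q): not NE [P1→C gives 8>0]
(A,R): not NE [P1→C gives 5>1; P2→Q gives 8>2]
(A,S): not NE [P1→B gives 6>3; P2→Q gives 8>5]
(B,P): not NE [P1→A gives 6>2; P2→Q gives 9>0]
(B,Q): not NE [P1→C gives 8>1]
(B,R): not NE [P1→C gives 5>2; P2→Q gives 9>7]
(B,S): not NE [P2→Q gives 9>2]
(C,P): not NE [P1→A gives 6>4]
(C,Q): not NE [P2→P gives 9>0]
(C,R): not NE [P2→P gives 9>2]
(C,S): not NE [P1→B gives 6>0; P2→P gives 9>8]

PSNE: ∅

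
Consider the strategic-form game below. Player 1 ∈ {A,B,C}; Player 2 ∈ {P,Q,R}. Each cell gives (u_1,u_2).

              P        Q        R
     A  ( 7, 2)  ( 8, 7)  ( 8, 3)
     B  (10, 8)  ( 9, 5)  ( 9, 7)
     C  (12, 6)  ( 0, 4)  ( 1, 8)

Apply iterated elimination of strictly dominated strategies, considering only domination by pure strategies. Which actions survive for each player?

P1 drop A (B beats it: P:10>7 Q:9>8 R:9>8)
P2 drop Q (P beats it: B:8>5 C:6>4)
P1→{B,C} P2→{P,R}

Remaining: P1:{B,C} P2:{P,R}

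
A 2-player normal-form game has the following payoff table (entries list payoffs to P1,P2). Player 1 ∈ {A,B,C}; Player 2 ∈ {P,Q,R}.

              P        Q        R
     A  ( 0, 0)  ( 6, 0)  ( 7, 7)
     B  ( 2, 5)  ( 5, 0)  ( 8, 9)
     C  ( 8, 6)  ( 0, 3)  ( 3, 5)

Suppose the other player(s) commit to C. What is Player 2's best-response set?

u_2(P vs C) = 6
u_2(Q vs C) = 3
u_2(R vs C) = 5
max payoff 6 at {P}

argmax u_2 = {P}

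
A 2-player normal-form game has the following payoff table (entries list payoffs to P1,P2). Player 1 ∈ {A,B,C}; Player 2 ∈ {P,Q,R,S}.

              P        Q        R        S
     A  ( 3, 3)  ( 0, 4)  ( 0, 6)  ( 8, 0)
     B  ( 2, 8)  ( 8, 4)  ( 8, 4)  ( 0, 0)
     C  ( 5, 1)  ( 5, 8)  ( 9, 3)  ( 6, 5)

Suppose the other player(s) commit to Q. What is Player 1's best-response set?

BR_1 = {B}

u_1(A vs Q) = 0
u_1(B vs Q) = 8
u_1(C vs Q) = 5
max payoff 8 at {B}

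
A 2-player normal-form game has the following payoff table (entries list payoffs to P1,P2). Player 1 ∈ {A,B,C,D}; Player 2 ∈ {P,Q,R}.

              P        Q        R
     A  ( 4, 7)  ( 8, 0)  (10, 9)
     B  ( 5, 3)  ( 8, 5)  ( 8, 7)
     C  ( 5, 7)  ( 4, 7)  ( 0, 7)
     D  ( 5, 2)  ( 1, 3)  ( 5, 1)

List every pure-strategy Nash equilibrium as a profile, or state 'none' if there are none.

Nash profiles: (A,R), (C,P)

(A,P): not NE [P1→D gives 5>4; P2→R gives 9>7]
(A,Q): not NE [P2→R gives 9>0]
(A,R): NE
(B,P): not NE [P2→R gives 7>3]
(B,Q): not NE [P2→R gives 7>5]
(B,R): not NE [P1→A gives 10>8]
(C,P): NE
(C,Q): not NE [P1→B gives 8>4]
(C,R): not NE [P1→A gives 10>0]
(D,P): not NE [P2→Q gives 3>2]
(D,Q): not NE [P1→B gives 8>1]
(D,R): not NE [P1→A gives 10>5; P2→Q gives 3>1]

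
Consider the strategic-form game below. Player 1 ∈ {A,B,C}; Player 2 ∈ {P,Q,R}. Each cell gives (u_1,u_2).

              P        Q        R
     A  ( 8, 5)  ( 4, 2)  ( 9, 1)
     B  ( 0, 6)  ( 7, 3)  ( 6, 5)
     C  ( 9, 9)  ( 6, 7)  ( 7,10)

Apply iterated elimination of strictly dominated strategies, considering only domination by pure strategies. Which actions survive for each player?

Survivors P1:{A,C} P2:{P,R}

P2 drop Q (P beats it: A:5>2 B:6>3 C:9>7)
P1 drop B (A beats it: P:8>0 R:9>6)
P1→{A,C} P2→{P,R}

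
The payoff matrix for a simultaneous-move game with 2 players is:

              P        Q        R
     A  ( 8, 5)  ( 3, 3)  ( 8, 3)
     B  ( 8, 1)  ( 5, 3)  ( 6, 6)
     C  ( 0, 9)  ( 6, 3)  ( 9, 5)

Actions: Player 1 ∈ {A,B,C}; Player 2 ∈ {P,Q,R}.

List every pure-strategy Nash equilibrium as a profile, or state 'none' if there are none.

NE set: (A,P)

(A,P): NE
(A,Q): not NE [P1→C gives 6>3; P2→P gives 5>3]
(A,R): not NE [P1→C gives 9>8; P2→P gives 5>3]
(B,P): not NE [P2→R gives 6>1]
(B,Q): not NE [P1→C gives 6>5; P2→R gives 6>3]
(B,R): not NE [P1→C gives 9>6]
(C,P): not NE [P1→B gives 8>0]
(C,Q): not NE [P2→P gives 9>3]
(C,R): not NE [P2→P gives 9>5]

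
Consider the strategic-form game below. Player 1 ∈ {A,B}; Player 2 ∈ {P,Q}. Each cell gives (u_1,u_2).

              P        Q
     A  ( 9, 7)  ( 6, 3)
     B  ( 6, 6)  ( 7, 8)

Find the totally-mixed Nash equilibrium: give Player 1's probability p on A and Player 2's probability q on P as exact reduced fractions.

P1 indiff ⇒ q·9+(1-q)·6 = q·6+(1-q)·7 ⇒ q(3) = (1-q)(1) ⇒ q = 1/4
P2 indiff ⇒ p·7+(1-p)·6 = p·3+(1-p)·8 ⇒ p(4) = (1-p)(2) ⇒ p = 1/3

(p,q) = (1/3, 1/4)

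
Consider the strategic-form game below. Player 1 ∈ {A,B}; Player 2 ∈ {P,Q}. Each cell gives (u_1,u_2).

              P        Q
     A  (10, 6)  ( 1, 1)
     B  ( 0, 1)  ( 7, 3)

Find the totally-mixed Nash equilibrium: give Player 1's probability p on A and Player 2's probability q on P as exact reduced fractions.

P1 indiff ⇒ q·10+(1-q)·1 = q·0+(1-q)·7 ⇒ q(10) = (1-q)(6) ⇒ q = 3/8
P2 indiff ⇒ p·6+(1-p)·1 = p·1+(1-p)·3 ⇒ p(5) = (1-p)(2) ⇒ p = 2/7

P1 mixes 2/7 on A; P2 mixes 3/8 on P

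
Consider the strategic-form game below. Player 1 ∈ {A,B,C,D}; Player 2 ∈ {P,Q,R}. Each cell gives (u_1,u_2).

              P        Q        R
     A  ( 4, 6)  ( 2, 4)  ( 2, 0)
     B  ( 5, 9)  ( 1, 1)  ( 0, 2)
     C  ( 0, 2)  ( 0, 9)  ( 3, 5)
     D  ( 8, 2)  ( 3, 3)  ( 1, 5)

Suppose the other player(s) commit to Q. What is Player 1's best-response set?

u_1(A vs Q) = 2
u_1(B vs Q) = 1
u_1(C vs Q) = 0
u_1(D vs Q) = 3
max payoff 3 at {D}

P1 best: {D}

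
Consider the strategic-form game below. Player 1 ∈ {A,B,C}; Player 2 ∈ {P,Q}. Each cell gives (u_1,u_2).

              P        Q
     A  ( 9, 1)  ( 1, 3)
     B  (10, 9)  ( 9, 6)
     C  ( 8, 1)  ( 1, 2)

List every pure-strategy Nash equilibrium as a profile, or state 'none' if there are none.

(A,P): not NE [P1→B gives 10>9; P2→Q gives 3>1]
(A,Q): not NE [P1→B gives 9>1]
(B,P): NE
(B,Q): not NE [P2→P gives 9>6]
(C,P): not NE [P1→B gives 10>8; P2→Q gives 2>1]
(C,Q): not NE [P1→B gives 9>1]

NE set: (B,P)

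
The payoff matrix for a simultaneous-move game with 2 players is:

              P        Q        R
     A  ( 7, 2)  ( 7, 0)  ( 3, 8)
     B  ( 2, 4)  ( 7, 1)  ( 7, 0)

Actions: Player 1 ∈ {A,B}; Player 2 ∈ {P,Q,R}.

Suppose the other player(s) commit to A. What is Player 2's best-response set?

u_2(P vs A) = 2
u_2(Q vs A) = 0
u_2(R vs A) = 8
max payoff 8 at {R}

P2 best: {R}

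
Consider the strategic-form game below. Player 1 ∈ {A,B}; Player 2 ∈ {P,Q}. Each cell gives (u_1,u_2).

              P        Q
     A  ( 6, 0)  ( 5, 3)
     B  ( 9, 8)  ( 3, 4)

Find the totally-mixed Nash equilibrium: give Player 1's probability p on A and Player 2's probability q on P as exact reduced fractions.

P1 mixes 4/7 on A; P2 mixes 2/5 on P

P1 indiff ⇒ q·6+(1-q)·5 = q·9+(1-q)·3 ⇒ q(-3) = (1-q)(-2) ⇒ q = 2/5
P2 indiff ⇒ p·0+(1-p)·8 = p·3+(1-p)·4 ⇒ p(-3) = (1-p)(-4) ⇒ p = 4/7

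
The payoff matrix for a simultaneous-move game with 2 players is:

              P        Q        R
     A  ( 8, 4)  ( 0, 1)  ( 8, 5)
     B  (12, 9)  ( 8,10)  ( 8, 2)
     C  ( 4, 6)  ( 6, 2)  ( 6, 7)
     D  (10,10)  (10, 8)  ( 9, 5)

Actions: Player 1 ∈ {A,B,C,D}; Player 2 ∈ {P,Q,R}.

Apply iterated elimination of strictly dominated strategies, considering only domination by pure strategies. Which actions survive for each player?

P1 drop A (D beats it: P:10>8 Q:10>0 R:9>8)
P1 drop C (B beats it: P:12>4 Q:8>6 R:8>6)
P2 drop R (P beats it: B:9>2 D:10>5)
P1→{B,D} P2→{P,Q}

Survivors P1:{B,D} P2:{P,Q}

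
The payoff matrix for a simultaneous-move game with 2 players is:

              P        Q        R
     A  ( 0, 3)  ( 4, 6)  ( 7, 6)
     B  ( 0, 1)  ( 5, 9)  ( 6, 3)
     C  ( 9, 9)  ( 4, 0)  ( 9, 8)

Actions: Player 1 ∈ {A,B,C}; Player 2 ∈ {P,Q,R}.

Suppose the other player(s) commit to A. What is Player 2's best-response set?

BR_2 = {Q,R}

u_2(P vs A) = 3
u_2(Q vs A) = 6
u_2(R vs A) = 6
max payoff 6 at {Q,R}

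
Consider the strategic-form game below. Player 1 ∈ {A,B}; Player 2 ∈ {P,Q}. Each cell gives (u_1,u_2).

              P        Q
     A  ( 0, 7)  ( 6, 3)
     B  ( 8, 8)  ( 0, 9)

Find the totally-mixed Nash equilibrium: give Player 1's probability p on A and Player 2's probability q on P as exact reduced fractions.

P1 indiff ⇒ q·0+(1-q)·6 = q·8+(1-q)·0 ⇒ q(-8) = (1-q)(-6) ⇒ q = 3/7
P2 indiff ⇒ p·7+(1-p)·8 = p·3+(1-p)·9 ⇒ p(4) = (1-p)(1) ⇒ p = 1/5

p=1/5, q=3/7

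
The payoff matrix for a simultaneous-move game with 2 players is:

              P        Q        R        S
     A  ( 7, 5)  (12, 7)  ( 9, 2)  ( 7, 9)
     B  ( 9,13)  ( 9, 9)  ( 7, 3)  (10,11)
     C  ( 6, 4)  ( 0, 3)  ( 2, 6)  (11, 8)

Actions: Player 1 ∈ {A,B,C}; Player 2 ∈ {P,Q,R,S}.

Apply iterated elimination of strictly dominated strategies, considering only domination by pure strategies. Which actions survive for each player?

Survivors P1:{B,C} P2:{P,S}

P2 drop Q (S beats it: A:9>7 B:11>9 C:8>3)
P2 drop R (S beats it: A:9>2 B:11>3 C:8>6)
P1 drop A (B beats it: P:9>7 S:10>7)
P1→{B,C} P2→{P,S}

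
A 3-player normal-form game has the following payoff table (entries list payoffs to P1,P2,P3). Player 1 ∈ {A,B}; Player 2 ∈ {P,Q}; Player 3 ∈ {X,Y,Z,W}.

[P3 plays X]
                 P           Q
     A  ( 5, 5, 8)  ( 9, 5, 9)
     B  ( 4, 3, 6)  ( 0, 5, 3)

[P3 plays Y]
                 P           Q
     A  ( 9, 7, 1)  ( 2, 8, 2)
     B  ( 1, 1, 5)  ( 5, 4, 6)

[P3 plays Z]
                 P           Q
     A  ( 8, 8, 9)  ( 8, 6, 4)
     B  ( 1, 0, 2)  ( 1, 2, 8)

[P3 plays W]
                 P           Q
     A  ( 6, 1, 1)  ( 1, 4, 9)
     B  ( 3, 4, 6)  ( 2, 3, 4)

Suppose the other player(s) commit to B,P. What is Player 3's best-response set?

P3 best: {X,W}

u_3(X vs B,P) = 6
u_3(Y vs B,P) = 5
u_3(Z vs B,P) = 2
u_3(W vs B,P) = 6
max payoff 6 at {X,W}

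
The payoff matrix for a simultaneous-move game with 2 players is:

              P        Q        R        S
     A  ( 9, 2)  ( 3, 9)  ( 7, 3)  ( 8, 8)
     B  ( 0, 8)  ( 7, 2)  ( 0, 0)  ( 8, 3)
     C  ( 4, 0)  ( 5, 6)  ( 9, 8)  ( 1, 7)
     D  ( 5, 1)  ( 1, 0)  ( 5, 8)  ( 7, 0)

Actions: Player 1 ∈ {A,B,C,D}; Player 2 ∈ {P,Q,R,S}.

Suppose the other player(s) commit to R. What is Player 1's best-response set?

u_1(A vs R) = 7
u_1(B vs R) = 0
u_1(C vs R) = 9
u_1(D vs R) = 5
max payoff 9 at {C}

P1 best: {C}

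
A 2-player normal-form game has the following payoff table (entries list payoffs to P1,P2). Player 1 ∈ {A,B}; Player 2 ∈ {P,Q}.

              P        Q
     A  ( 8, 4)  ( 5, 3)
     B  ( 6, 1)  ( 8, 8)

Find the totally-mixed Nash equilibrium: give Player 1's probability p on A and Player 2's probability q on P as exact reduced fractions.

P1 indiff ⇒ q·8+(1-q)·5 = q·6+(1-q)·8 ⇒ q(2) = (1-q)(3) ⇒ q = 3/5
P2 indiff ⇒ p·4+(1-p)·1 = p·3+(1-p)·8 ⇒ p(1) = (1-p)(7) ⇒ p = 7/8

(p,q) = (7/8, 3/5)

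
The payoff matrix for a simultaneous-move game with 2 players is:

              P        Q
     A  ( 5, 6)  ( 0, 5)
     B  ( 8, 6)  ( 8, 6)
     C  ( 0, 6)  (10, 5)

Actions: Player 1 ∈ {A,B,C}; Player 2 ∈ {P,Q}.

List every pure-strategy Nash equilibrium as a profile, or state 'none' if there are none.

NE set: (B,P)

(A,P): not NE [P1→B gives 8>5]
(A,Q): not NE [P1→C gives 10>0; P2→P gives 6>5]
(B,P): NE
(B,Q): not NE [P1→C gives 10>8]
(C,P): not NE [P1→B gives 8>0]
(C,Q): not NE [P2→P gives 6>5]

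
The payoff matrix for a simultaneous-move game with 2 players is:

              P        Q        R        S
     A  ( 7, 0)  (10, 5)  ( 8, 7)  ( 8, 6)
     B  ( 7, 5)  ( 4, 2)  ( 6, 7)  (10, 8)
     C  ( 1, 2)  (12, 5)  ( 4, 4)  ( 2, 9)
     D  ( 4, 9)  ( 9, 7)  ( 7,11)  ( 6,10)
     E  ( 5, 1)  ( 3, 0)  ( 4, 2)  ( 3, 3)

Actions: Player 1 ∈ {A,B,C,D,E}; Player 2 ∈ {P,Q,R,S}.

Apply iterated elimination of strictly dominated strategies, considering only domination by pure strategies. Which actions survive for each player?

P1 drop D (A beats it: P:7>4 Q:10>9 R:8>7 S:8>6)
P1 drop E (A beats it: P:7>5 Q:10>3 R:8>4 S:8>3)
P2 drop P (R beats it: A:7>0 B:7>5 C:4>2)
P2 drop Q (S beats it: A:6>5 B:8>2 C:9>5)
P1 drop C (A beats it: R:8>4 S:8>2)
P1→{A,B} P2→{R,S}

IESDS → P1:{A,B} P2:{R,S}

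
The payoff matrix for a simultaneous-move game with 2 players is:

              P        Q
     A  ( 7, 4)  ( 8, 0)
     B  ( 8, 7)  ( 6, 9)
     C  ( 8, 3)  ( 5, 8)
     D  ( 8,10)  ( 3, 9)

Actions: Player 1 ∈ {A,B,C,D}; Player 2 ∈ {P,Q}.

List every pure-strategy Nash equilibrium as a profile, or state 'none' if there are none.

NE set: (D,P)

(A,P): not NE [P1→D gives 8>7]
(A,Q): not NE [P2→P gives 4>0]
(B,P): not NE [P2→Q gives 9>7]
(B,Q): not NE [P1→A gives 8>6]
(C,P): not NE [P2→Q gives 8>3]
(C,Q): not NE [P1→A gives 8>5]
(D,P): NE
(D,Q): not NE [P1→A gives 8>3; P2→P gives 10>9]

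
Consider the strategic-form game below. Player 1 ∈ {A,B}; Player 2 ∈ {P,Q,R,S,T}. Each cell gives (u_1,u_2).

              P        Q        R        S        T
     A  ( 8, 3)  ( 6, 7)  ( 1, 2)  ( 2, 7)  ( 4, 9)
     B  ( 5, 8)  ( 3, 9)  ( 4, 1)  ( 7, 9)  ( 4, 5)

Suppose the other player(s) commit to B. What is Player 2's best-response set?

P2 best: {Q,S}

u_2(P vs B) = 8
u_2(Q vs B) = 9
u_2(R vs B) = 1
u_2(S vs B) = 9
u_2(T vs B) = 5
max payoff 9 at {Q,S}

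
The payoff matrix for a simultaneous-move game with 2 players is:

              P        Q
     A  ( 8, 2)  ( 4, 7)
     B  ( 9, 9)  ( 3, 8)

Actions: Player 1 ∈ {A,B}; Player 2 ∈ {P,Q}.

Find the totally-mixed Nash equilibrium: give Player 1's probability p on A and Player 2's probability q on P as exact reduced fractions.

P1 mixes 1/6 on A; P2 mixes 1/2 on P

P1 indiff ⇒ q·8+(1-q)·4 = q·9+(1-q)·3 ⇒ q(-1) = (1-q)(-1) ⇒ q = 1/2
P2 indiff ⇒ p·2+(1-p)·9 = p·7+(1-p)·8 ⇒ p(-5) = (1-p)(-1) ⇒ p = 1/6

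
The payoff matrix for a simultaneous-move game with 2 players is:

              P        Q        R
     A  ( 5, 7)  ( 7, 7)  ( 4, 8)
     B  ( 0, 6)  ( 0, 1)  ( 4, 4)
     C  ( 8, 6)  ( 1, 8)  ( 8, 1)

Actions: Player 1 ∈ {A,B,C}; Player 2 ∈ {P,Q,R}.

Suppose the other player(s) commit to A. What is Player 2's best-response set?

P2 best: {R}

u_2(P vs A) = 7
u_2(Q vs A) = 7
u_2(R vs A) = 8
max payoff 8 at {R}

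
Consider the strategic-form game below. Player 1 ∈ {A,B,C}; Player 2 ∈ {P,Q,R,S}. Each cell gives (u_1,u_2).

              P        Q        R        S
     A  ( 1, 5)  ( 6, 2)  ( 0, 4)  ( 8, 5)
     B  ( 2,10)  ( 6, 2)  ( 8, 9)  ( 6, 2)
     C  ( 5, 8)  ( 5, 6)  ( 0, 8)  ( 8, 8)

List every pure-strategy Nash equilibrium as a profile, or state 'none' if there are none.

(A,P): not NE [P1→C gives 5>1]
(A,Q): not NE [P2→S gives 5>2]
(A,R): not NE [P1→B gives 8>0; P2→S gives 5>4]
(A,S): NE
(B,P): not NE [P1→C gives 5>2]
(B,Q): not NE [P2→P gives 10>2]
(B,R): not NE [P2→P gives 10>9]
(B,S): not NE [P1→C gives 8>6; P2→P gives 10>2]
(C,P): NE
(C,Q): not NE [P1→B gives 6>5; P2→S gives 8>6]
(C,R): not NE [P1→B gives 8>0]
(C,S): NE

PSNE = {(A,S), (C,P), (C,S)}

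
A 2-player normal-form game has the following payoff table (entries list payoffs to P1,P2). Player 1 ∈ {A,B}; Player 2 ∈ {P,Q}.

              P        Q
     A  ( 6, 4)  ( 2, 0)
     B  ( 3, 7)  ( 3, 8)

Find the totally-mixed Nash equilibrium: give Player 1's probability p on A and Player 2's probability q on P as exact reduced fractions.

p=1/5, q=1/4

P1 indiff ⇒ q·6+(1-q)·2 = q·3+(1-q)·3 ⇒ q(3) = (1-q)(1) ⇒ q = 1/4
P2 indiff ⇒ p·4+(1-p)·7 = p·0+(1-p)·8 ⇒ p(4) = (1-p)(1) ⇒ p = 1/5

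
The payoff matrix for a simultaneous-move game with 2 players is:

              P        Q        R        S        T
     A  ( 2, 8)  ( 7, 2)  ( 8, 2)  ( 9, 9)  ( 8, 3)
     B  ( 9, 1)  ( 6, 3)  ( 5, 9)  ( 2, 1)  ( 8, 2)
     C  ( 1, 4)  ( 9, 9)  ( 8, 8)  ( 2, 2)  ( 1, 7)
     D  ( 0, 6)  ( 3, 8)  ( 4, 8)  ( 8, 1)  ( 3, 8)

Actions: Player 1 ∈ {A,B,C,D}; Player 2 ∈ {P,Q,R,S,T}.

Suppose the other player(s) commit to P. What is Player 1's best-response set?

P1 best: {B}

u_1(A vs P) = 2
u_1(B vs P) = 9
u_1(C vs P) = 1
u_1(D vs P) = 0
max payoff 9 at {B}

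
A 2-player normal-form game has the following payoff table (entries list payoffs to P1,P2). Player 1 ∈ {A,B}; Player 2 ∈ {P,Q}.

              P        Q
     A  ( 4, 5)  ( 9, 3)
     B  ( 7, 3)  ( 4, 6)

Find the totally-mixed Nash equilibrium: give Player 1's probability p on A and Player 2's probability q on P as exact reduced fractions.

P1 indiff ⇒ q·4+(1-q)·9 = q·7+(1-q)·4 ⇒ q(-3) = (1-q)(-5) ⇒ q = 5/8
P2 indiff ⇒ p·5+(1-p)·3 = p·3+(1-p)·6 ⇒ p(2) = (1-p)(3) ⇒ p = 3/5

(p,q) = (3/5, 5/8)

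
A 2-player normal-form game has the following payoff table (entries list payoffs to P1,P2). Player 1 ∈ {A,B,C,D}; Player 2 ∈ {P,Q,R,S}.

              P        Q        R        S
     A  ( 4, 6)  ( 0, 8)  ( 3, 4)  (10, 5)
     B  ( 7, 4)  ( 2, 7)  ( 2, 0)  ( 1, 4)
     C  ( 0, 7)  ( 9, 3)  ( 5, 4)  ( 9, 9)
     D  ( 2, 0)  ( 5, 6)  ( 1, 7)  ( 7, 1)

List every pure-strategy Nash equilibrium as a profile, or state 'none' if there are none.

(A,P): not NE [P1→B gives 7>4; P2→Q gives 8>6]
(A,Q): not NE [P1→C gives 9>0]
(A,R): not NE [P1→C gives 5>3; P2→Q gives 8>4]
(A,S): not NE [P2→Q gives 8>5]
(B,P): not NE [P2→Q gives 7>4]
(B,Q): not NE [P1→C gives 9>2]
(B,R): not NE [P1→C gives 5>2; P2→Q gives 7>0]
(B,S): not NE [P1→A gives 10>1; P2→Q gives 7>4]
(C,P): not NE [P1→B gives 7>0; P2→S gives 9>7]
(C,Q): not NE [P2→S gives 9>3]
(C,R): not NE [P2→S gives 9>4]
(C,S): not NE [P1→A gives 10>9]
(D,P): not NE [P1→B gives 7>2; P2→R gives 7>0]
(D,Q): not NE [P1→C gives 9>5; P2→R gives 7>6]
(D,R): not NE [P1→C gives 5>1]
(D,S): not NE [P1→A gives 10>7; P2→R gives 7>1]

PSNE: ∅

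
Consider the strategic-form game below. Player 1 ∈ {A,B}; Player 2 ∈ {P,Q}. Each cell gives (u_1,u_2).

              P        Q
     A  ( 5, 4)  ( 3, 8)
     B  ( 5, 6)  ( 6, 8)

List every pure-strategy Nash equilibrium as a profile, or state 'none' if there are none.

Nash profiles: (B,Q)

(A,P): not NE [P2→Q gives 8>4]
(A,Q): not NE [P1→B gives 6>3]
(B,P): not NE [P2→Q gives 8>6]
(B,Q): NE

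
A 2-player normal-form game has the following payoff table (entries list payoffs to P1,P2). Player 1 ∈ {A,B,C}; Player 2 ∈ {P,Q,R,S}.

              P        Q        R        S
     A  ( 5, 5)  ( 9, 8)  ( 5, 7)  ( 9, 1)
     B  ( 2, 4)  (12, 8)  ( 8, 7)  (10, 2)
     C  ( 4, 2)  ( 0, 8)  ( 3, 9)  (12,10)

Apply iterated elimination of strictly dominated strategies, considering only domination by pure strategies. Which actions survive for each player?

P2 drop P (Q beats it: A:8>5 B:8>4 C:8>2)
P1 drop A (B beats it: Q:12>9 R:8>5 S:10>9)
P1→{B,C} P2→{Q,R,S}

Remaining: P1:{B,C} P2:{Q,R,S}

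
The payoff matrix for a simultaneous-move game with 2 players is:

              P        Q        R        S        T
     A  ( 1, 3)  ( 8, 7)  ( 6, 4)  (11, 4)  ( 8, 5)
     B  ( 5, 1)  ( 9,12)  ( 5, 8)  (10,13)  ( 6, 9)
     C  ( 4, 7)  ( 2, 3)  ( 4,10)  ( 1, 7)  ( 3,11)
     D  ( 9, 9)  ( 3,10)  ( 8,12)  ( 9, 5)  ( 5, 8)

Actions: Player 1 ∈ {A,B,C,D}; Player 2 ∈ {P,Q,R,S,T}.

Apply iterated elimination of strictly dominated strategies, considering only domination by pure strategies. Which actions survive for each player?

P1 drop C (B beats it: P:5>4 Q:9>2 R:5>4 S:10>1 T:6>3)
P2 drop P (Q beats it: A:7>3 B:12>1 D:10>9)
P2 drop T (Q beats it: A:7>5 B:12>9 D:10>8)
P1→{A,B,D} P2→{Q,R,S}

Survivors P1:{A,B,D} P2:{Q,R,S}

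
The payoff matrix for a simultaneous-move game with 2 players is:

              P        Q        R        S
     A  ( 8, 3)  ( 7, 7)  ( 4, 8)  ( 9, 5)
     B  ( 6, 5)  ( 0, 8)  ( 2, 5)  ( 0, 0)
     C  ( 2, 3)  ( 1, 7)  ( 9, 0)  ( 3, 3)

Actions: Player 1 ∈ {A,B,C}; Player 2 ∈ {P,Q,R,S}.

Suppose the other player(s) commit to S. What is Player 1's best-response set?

argmax u_1 = {A}

u_1(A vs S) = 9
u_1(B vs S) = 0
u_1(C vs S) = 3
max payoff 9 at {A}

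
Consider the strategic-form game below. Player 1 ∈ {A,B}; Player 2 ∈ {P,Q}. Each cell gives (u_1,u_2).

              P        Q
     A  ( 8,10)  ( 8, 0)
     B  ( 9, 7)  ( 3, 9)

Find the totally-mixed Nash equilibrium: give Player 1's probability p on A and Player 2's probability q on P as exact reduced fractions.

P1 indiff ⇒ q·8+(1-q)·8 = q·9+(1-q)·3 ⇒ q(-1) = (1-q)(-5) ⇒ q = 5/6
P2 indiff ⇒ p·10+(1-p)·7 = p·0+(1-p)·9 ⇒ p(10) = (1-p)(2) ⇒ p = 1/6

(p,q) = (1/6, 5/6)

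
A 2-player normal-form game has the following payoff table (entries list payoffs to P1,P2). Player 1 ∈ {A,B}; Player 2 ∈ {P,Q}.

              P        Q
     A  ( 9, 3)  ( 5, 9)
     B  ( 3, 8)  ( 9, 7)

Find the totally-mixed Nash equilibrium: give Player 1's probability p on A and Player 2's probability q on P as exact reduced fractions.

P1 indiff ⇒ q·9+(1-q)·5 = q·3+(1-q)·9 ⇒ q(6) = (1-q)(4) ⇒ q = 2/5
P2 indiff ⇒ p·3+(1-p)·8 = p·9+(1-p)·7 ⇒ p(-6) = (1-p)(-1) ⇒ p = 1/7

P1 mixes 1/7 on A; P2 mixes 2/5 on P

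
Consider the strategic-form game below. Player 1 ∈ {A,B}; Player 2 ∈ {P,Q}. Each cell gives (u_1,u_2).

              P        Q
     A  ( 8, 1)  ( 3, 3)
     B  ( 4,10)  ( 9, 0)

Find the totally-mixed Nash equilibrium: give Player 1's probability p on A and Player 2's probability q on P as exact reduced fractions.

p=5/6, q=3/5

P1 indiff ⇒ q·8+(1-q)·3 = q·4+(1-q)·9 ⇒ q(4) = (1-q)(6) ⇒ q = 3/5
P2 indiff ⇒ p·1+(1-p)·10 = p·3+(1-p)·0 ⇒ p(-2) = (1-p)(-10) ⇒ p = 5/6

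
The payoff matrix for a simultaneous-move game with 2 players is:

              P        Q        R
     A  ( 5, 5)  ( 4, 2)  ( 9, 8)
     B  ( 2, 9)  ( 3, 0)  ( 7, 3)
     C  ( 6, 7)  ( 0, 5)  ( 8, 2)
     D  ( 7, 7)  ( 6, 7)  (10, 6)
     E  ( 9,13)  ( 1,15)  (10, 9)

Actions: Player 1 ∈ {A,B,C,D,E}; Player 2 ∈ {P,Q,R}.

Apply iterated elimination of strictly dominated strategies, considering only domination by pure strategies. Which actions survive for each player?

Remaining: P1:{D,E} P2:{P,Q}

P1 drop A (D beats it: P:7>5 Q:6>4 R:10>9)
P1 drop B (D beats it: P:7>2 Q:6>3 R:10>7)
P1 drop C (D beats it: P:7>6 Q:6>0 R:10>8)
P2 drop R (P beats it: D:7>6 E:13>9)
P1→{D,E} P2→{P,Q}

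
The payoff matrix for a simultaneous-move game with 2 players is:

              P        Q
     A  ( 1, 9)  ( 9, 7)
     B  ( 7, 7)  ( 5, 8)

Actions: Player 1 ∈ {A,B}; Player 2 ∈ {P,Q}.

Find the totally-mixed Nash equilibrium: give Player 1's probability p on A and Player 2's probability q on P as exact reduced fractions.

P1 indiff ⇒ q·1+(1-q)·9 = q·7+(1-q)·5 ⇒ q(-6) = (1-q)(-4) ⇒ q = 2/5
P2 indiff ⇒ p·9+(1-p)·7 = p·7+(1-p)·8 ⇒ p(2) = (1-p)(1) ⇒ p = 1/3

P1 mixes 1/3 on A; P2 mixes 2/5 on P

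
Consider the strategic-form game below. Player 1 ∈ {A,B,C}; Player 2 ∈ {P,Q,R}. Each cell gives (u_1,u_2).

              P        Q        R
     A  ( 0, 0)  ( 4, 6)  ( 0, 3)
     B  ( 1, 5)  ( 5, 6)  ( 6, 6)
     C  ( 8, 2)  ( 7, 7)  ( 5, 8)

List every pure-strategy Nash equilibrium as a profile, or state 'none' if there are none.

(A,P): not NE [P1→C gives 8>0; P2→Q gives 6>0]
(A,Q): not NE [P1→C gives 7>4]
(A,R): not NE [P1→B gives 6>0; P2→Q gives 6>3]
(B,P): not NE [P1→C gives 8>1; P2→R gives 6>5]
(B,Q): not NE [P1→C gives 7>5]
(B,R): NE
(C,P): not NE [P2→R gives 8>2]
(C,Q): not NE [P2→R gives 8>7]
(C,R): not NE [P1→B gives 6>5]

NE set: (B,R)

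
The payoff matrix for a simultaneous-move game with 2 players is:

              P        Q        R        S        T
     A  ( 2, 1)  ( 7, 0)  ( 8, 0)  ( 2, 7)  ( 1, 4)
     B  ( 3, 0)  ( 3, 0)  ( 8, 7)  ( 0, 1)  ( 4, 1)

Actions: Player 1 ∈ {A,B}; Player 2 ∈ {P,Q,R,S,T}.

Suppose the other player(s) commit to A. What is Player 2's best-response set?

BR_2 = {S}

u_2(P vs A) = 1
u_2(Q vs A) = 0
u_2(R vs A) = 0
u_2(S vs A) = 7
u_2(T vs A) = 4
max payoff 7 at {S}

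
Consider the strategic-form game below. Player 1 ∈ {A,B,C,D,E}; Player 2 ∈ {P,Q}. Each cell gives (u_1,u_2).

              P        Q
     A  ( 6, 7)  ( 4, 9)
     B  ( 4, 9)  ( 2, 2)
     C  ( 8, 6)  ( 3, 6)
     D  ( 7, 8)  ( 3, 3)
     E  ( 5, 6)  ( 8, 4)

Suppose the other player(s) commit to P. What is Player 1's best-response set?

u_1(A vs P) = 6
u_1(B vs P) = 4
u_1(C vs P) = 8
u_1(D vs P) = 7
u_1(E vs P) = 5
max payoff 8 at {C}

BR_1 = {C}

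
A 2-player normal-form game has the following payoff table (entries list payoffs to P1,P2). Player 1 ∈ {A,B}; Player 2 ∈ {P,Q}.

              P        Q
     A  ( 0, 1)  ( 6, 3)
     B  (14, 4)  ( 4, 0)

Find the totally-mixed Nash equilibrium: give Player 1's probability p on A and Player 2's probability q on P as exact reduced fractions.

P1 mixes 2/3 on A; P2 mixes 1/8 on P

P1 indiff ⇒ q·0+(1-q)·6 = q·14+(1-q)·4 ⇒ q(-14) = (1-q)(-2) ⇒ q = 1/8
P2 indiff ⇒ p·1+(1-p)·4 = p·3+(1-p)·0 ⇒ p(-2) = (1-p)(-4) ⇒ p = 2/3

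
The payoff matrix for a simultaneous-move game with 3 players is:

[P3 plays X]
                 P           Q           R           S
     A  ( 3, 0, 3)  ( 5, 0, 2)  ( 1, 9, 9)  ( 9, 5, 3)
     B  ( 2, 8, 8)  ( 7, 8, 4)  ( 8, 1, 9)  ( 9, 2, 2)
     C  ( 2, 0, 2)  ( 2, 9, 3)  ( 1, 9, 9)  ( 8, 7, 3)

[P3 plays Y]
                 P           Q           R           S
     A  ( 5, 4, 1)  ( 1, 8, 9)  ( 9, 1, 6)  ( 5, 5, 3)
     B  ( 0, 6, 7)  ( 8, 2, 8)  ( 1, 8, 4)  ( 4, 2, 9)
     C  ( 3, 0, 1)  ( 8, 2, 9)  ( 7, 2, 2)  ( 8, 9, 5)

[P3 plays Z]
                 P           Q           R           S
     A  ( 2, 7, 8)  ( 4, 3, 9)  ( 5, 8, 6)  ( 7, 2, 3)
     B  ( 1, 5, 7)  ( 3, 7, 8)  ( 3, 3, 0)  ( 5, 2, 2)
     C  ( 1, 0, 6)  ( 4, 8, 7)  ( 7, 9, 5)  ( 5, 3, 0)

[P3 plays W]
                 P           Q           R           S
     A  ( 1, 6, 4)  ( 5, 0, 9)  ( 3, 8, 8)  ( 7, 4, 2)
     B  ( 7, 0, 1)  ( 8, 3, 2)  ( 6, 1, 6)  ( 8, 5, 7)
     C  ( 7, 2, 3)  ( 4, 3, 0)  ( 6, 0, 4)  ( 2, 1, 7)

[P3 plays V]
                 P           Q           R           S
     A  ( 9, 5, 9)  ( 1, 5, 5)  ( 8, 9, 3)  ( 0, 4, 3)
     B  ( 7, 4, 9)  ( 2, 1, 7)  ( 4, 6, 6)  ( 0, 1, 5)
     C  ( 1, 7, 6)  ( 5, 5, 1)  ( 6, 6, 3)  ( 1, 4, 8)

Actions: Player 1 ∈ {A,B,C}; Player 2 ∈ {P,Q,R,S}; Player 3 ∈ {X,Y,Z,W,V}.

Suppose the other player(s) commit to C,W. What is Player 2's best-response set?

P2 best: {Q}

u_2(P vs C,W) = 2
u_2(Q vs C,W) = 3
u_2(R vs C,W) = 0
u_2(S vs C,W) = 1
max payoff 3 at {Q}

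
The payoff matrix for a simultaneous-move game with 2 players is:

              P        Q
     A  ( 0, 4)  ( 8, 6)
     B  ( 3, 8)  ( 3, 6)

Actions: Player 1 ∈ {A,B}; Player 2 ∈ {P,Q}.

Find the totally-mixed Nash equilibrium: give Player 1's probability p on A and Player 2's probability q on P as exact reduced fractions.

P1 mixes 1/2 on A; P2 mixes 5/8 on P

P1 indiff ⇒ q·0+(1-q)·8 = q·3+(1-q)·3 ⇒ q(-3) = (1-q)(-5) ⇒ q = 5/8
P2 indiff ⇒ p·4+(1-p)·8 = p·6+(1-p)·6 ⇒ p(-2) = (1-p)(-2) ⇒ p = 1/2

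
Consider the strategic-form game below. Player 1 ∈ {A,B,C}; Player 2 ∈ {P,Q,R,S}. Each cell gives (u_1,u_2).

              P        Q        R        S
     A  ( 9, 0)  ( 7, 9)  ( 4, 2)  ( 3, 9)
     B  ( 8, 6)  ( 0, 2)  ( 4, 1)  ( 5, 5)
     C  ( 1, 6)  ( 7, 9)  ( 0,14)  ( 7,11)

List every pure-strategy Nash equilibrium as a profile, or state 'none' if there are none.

Nash profiles: (A,Q)

(A,P): not NE [P2→S gives 9>0]
(A,Q): NE
(A,R): not NE [P2→S gives 9>2]
(A,S): not NE [P1→C gives 7>3]
(B,P): not NE [P1→A gives 9>8]
(B,Q): not NE [P1→C gives 7>0; P2→P gives 6>2]
(B,R): not NE [P2→P gives 6>1]
(B,S): not NE [P1→C gives 7>5; P2→P gives 6>5]
(C,P): not NE [P1→A gives 9>1; P2→R gives 14>6]
(C,Q): not NE [P2→R gives 14>9]
(C,R): not NE [P1→B gives 4>0]
(C,S): not NE [P2→R gives 14>11]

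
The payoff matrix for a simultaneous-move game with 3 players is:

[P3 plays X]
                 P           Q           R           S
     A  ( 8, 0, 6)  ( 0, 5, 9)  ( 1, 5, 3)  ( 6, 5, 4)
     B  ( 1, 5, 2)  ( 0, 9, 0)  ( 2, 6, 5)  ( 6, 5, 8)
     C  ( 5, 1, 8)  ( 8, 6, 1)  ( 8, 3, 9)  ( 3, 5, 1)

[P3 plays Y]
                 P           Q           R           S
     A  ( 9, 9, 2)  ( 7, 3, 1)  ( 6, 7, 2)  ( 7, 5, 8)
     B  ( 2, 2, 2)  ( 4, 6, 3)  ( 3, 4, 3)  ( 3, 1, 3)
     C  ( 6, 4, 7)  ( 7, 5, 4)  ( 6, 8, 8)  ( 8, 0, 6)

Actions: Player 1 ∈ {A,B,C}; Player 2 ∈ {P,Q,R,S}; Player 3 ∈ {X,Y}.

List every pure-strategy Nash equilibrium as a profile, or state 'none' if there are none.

PSNE: ∅

(A,P,X): not NE [P2→S gives 5>0]
(A,P,Y): not NE [P3→X gives 6>2]
(A,Q,X): not NE [P1→C gives 8>0]
(A,Q,Y): not NE [P2→P gives 9>3; P3→X gives 9>1]
(A,R,X): not NE [P1→C gives 8>1]
(A,R,Y): not NE [P2→P gives 9>7; P3→X gives 3>2]
(A,S,X): not NE [P3→Y gives 8>4]
(A,S,Y): not NE [P1→C gives 8>7; P2→P gives 9>5]
(B,P,X): not NE [P1→A gives 8>1; P2→Q gives 9>5]
(B,P,Y): not NE [P1→A gives 9>2; P2→Q gives 6>2]
(B,Q,X): not NE [P1→C gives 8>0; P3→Y gives 3>0]
(B,Q,Y): not NE [P1→C gives 7>4]
(B,R,X): not NE [P1→C gives 8>2; P2→Q gives 9>6]
(B,R,Y): not NE [P1→C gives 6>3; P2→Q gives 6>4; P3→X gives 5>3]
(B,S,X): not NE [P2→Q gives 9>5]
(B,S,Y): not NE [P1→C gives 8>3; P2→Q gives 6>1; P3→X gives 8>3]
(C,P,X): not NE [P1→A gives 8>5; P2→Q gives 6>1]
(C,P,Y): not NE [P1→A gives 9>6; P2→R gives 8>4; P3→X gives 8>7]
(C,Q,X): not NE [P3→Y gives 4>1]
(C,Q,Y): not NE [P2→R gives 8>5]
(C,R,X): not NE [P2→Q gives 6>3]
(C,R,Y): not NE [P3→X gives 9>8]
(C,S,X): not NE [P1→B gives 6>3; P2→Q gives 6>5; P3→Y gives 6>1]
(C,S,Y): not NE [P2→R gives 8>0]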